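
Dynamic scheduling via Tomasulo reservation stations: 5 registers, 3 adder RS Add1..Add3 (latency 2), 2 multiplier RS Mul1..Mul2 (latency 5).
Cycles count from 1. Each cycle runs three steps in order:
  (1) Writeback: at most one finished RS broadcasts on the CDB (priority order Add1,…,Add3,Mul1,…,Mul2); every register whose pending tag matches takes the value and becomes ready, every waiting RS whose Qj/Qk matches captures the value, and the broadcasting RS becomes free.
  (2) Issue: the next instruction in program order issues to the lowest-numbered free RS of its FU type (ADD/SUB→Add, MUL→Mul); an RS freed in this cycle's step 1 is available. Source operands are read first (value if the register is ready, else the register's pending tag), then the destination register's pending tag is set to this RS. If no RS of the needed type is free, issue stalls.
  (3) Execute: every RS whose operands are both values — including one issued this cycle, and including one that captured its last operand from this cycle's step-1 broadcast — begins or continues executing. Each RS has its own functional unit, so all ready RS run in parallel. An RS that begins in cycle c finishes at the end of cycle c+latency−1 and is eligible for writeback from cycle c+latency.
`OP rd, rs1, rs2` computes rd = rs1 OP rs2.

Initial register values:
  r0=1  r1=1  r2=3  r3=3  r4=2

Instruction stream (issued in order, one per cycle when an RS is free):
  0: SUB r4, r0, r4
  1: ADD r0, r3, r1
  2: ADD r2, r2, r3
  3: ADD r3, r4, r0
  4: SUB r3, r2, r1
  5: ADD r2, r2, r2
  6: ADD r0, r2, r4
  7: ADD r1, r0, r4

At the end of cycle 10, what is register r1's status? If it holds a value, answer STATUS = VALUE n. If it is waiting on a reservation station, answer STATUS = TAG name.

STATUS = TAG Add2

  c1: issue SUB r4<-Add1  regs: r0:1,r1:1,r2:3,r3:3,r4:Add1
  c2: issue ADD r0<-Add2  regs: r0:Add2,r1:1,r2:3,r3:3,r4:Add1
  c3: CDB Add1=-1; issue ADD r2<-Add1  regs: r0:Add2,r1:1,r2:Add1,r3:3,r4:-1
  c4: CDB Add2=4; issue ADD r3<-Add2  regs: r0:4,r1:1,r2:Add1,r3:Add2,r4:-1
  c5: CDB Add1=6; issue SUB r3<-Add1  regs: r0:4,r1:1,r2:6,r3:Add1,r4:-1
  c6: CDB Add2=3; issue ADD r2<-Add2  regs: r0:4,r1:1,r2:Add2,r3:Add1,r4:-1
  c7: CDB Add1=5; issue ADD r0<-Add1  regs: r0:Add1,r1:1,r2:Add2,r3:5,r4:-1
  c8: CDB Add2=12; issue ADD r1<-Add2  regs: r0:Add1,r1:Add2,r2:12,r3:5,r4:-1
  c9: -  regs: r0:Add1,r1:Add2,r2:12,r3:5,r4:-1
  c10: CDB Add1=11  regs: r0:11,r1:Add2,r2:12,r3:5,r4:-1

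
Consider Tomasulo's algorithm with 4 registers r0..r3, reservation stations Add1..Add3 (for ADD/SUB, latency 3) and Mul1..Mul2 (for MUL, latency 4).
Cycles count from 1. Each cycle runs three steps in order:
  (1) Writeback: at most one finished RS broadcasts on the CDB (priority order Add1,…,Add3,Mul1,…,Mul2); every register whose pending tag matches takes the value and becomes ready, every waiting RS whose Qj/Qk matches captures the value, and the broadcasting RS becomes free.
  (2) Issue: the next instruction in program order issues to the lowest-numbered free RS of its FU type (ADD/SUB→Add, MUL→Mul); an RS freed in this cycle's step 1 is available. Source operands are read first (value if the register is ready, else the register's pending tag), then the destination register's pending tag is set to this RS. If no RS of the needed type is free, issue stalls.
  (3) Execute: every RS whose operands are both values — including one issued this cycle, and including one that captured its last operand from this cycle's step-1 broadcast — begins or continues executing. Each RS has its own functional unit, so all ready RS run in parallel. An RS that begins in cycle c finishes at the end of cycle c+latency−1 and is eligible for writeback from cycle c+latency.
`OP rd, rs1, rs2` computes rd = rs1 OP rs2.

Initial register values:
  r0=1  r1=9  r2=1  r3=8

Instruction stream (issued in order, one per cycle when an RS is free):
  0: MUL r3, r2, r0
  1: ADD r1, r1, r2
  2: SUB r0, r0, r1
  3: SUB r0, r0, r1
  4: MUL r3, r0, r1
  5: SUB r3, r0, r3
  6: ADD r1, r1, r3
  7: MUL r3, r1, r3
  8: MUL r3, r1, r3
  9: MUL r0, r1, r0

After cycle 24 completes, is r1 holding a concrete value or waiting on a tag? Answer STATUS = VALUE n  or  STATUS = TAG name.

STATUS = VALUE 181

c1: issue MUL r3<-Mul1 | r0:1,r1:9,r2:1,r3:Mul1
c2: issue ADD r1<-Add1 | r0:1,r1:Add1,r2:1,r3:Mul1
c3: issue SUB r0<-Add2 | r0:Add2,r1:Add1,r2:1,r3:Mul1
c4: issue SUB r0<-Add3 | r0:Add3,r1:Add1,r2:1,r3:Mul1
c5: CDB Add1=10; issue MUL r3<-Mul2 | r0:Add3,r1:10,r2:1,r3:Mul2
c6: CDB Mul1=1; issue SUB r3<-Add1 | r0:Add3,r1:10,r2:1,r3:Add1
c7: stall | r0:Add3,r1:10,r2:1,r3:Add1
c8: CDB Add2=-9; issue ADD r1<-Add2 | r0:Add3,r1:Add2,r2:1,r3:Add1
c9: issue MUL r3<-Mul1 | r0:Add3,r1:Add2,r2:1,r3:Mul1
c10: stall | r0:Add3,r1:Add2,r2:1,r3:Mul1
c11: CDB Add3=-19; stall | r0:-19,r1:Add2,r2:1,r3:Mul1
c12: stall | r0:-19,r1:Add2,r2:1,r3:Mul1
c13: stall | r0:-19,r1:Add2,r2:1,r3:Mul1
c14: stall | r0:-19,r1:Add2,r2:1,r3:Mul1
c15: CDB Mul2=-190; issue MUL r3<-Mul2 | r0:-19,r1:Add2,r2:1,r3:Mul2
c16: stall | r0:-19,r1:Add2,r2:1,r3:Mul2
c17: stall | r0:-19,r1:Add2,r2:1,r3:Mul2
c18: CDB Add1=171; stall | r0:-19,r1:Add2,r2:1,r3:Mul2
c19: stall | r0:-19,r1:Add2,r2:1,r3:Mul2
c20: stall | r0:-19,r1:Add2,r2:1,r3:Mul2
c21: CDB Add2=181; stall | r0:-19,r1:181,r2:1,r3:Mul2
c22: stall | r0:-19,r1:181,r2:1,r3:Mul2
c23: stall | r0:-19,r1:181,r2:1,r3:Mul2
c24: stall | r0:-19,r1:181,r2:1,r3:Mul2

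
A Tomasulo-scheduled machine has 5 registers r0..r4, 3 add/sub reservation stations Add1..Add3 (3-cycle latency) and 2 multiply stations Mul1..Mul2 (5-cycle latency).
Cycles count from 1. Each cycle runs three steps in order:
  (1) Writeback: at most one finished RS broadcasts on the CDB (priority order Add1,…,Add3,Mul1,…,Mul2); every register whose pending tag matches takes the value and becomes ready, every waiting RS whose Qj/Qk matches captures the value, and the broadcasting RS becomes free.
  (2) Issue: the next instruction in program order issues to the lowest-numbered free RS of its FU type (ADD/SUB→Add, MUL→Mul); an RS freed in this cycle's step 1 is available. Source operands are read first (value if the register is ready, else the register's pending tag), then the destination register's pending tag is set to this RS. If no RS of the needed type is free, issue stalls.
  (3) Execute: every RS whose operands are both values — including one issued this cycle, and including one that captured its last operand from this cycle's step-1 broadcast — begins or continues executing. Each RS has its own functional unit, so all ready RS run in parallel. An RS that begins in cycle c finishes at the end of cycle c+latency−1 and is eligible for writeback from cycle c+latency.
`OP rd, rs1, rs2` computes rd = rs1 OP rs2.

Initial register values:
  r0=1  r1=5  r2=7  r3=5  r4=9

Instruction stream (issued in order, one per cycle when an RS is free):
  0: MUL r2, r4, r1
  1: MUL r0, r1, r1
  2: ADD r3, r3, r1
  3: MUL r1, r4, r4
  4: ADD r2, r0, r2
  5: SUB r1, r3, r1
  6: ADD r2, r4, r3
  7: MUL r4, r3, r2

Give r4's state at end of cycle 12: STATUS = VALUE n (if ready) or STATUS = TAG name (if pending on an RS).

  c1: issue MUL r2<-Mul1  regs: r0:1,r1:5,r2:Mul1,r3:5,r4:9
  c2: issue MUL r0<-Mul2  regs: r0:Mul2,r1:5,r2:Mul1,r3:5,r4:9
  c3: issue ADD r3<-Add1  regs: r0:Mul2,r1:5,r2:Mul1,r3:Add1,r4:9
  c4: stall  regs: r0:Mul2,r1:5,r2:Mul1,r3:Add1,r4:9
  c5: stall  regs: r0:Mul2,r1:5,r2:Mul1,r3:Add1,r4:9
  c6: CDB Add1=10; stall  regs: r0:Mul2,r1:5,r2:Mul1,r3:10,r4:9
  c7: CDB Mul1=45; issue MUL r1<-Mul1  regs: r0:Mul2,r1:Mul1,r2:45,r3:10,r4:9
  c8: CDB Mul2=25; issue ADD r2<-Add1  regs: r0:25,r1:Mul1,r2:Add1,r3:10,r4:9
  c9: issue SUB r1<-Add2  regs: r0:25,r1:Add2,r2:Add1,r3:10,r4:9
  c10: issue ADD r2<-Add3  regs: r0:25,r1:Add2,r2:Add3,r3:10,r4:9
  c11: CDB Add1=70; issue MUL r4<-Mul2  regs: r0:25,r1:Add2,r2:Add3,r3:10,r4:Mul2
  c12: CDB Mul1=81  regs: r0:25,r1:Add2,r2:Add3,r3:10,r4:Mul2

STATUS = TAG Mul2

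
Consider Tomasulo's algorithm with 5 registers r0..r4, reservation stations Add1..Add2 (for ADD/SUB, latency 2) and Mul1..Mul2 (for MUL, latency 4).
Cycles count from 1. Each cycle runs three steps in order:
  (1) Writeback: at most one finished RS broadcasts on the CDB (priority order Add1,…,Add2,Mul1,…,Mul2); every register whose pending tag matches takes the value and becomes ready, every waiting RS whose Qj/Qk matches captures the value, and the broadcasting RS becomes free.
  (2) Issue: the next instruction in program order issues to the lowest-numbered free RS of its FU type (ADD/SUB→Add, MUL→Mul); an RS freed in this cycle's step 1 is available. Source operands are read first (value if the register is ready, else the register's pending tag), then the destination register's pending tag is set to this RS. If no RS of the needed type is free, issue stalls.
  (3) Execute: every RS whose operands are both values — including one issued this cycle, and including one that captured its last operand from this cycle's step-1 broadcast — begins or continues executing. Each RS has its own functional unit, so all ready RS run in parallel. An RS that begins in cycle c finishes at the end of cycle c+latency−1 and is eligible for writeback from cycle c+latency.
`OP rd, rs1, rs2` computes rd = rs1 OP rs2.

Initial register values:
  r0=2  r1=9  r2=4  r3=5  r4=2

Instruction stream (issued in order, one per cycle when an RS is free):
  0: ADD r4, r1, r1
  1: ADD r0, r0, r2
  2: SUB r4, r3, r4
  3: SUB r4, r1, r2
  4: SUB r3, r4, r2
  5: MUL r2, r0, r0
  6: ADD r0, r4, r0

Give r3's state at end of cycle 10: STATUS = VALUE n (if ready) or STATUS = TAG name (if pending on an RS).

STATUS = VALUE 1

cycle 1: issue ADD r4<-Add1 // r0:2,r1:9,r2:4,r3:5,r4:Add1
cycle 2: issue ADD r0<-Add2 // r0:Add2,r1:9,r2:4,r3:5,r4:Add1
cycle 3: CDB Add1=18; issue SUB r4<-Add1 // r0:Add2,r1:9,r2:4,r3:5,r4:Add1
cycle 4: CDB Add2=6; issue SUB r4<-Add2 // r0:6,r1:9,r2:4,r3:5,r4:Add2
cycle 5: CDB Add1=-13; issue SUB r3<-Add1 // r0:6,r1:9,r2:4,r3:Add1,r4:Add2
cycle 6: CDB Add2=5; issue MUL r2<-Mul1 // r0:6,r1:9,r2:Mul1,r3:Add1,r4:5
cycle 7: issue ADD r0<-Add2 // r0:Add2,r1:9,r2:Mul1,r3:Add1,r4:5
cycle 8: CDB Add1=1 // r0:Add2,r1:9,r2:Mul1,r3:1,r4:5
cycle 9: CDB Add2=11 // r0:11,r1:9,r2:Mul1,r3:1,r4:5
cycle 10: CDB Mul1=36 // r0:11,r1:9,r2:36,r3:1,r4:5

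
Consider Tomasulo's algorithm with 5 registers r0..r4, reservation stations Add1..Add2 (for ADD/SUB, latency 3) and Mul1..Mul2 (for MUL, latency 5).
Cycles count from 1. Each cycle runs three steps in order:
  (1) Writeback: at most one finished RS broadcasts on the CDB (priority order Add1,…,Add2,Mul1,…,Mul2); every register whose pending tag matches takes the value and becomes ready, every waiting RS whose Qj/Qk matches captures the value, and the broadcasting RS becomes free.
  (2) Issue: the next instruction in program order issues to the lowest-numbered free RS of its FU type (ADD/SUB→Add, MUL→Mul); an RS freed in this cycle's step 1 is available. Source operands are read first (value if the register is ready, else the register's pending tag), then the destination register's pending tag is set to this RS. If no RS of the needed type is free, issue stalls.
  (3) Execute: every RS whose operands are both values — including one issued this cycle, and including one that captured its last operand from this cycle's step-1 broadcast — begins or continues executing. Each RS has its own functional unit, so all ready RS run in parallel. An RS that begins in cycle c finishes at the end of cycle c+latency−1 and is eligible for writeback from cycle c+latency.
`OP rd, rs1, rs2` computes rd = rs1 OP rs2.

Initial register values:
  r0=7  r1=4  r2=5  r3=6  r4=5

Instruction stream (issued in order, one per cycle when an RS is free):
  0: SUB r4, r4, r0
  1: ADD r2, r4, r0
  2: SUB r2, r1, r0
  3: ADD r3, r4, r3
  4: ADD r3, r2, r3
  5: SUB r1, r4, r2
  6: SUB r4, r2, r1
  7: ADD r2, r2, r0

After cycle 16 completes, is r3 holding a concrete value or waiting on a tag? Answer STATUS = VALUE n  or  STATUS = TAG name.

STATUS = VALUE 1

c1: issue SUB r4<-Add1 | r0:7,r1:4,r2:5,r3:6,r4:Add1
c2: issue ADD r2<-Add2 | r0:7,r1:4,r2:Add2,r3:6,r4:Add1
c3: stall | r0:7,r1:4,r2:Add2,r3:6,r4:Add1
c4: CDB Add1=-2; issue SUB r2<-Add1 | r0:7,r1:4,r2:Add1,r3:6,r4:-2
c5: stall | r0:7,r1:4,r2:Add1,r3:6,r4:-2
c6: stall | r0:7,r1:4,r2:Add1,r3:6,r4:-2
c7: CDB Add1=-3; issue ADD r3<-Add1 | r0:7,r1:4,r2:-3,r3:Add1,r4:-2
c8: CDB Add2=5; issue ADD r3<-Add2 | r0:7,r1:4,r2:-3,r3:Add2,r4:-2
c9: stall | r0:7,r1:4,r2:-3,r3:Add2,r4:-2
c10: CDB Add1=4; issue SUB r1<-Add1 | r0:7,r1:Add1,r2:-3,r3:Add2,r4:-2
c11: stall | r0:7,r1:Add1,r2:-3,r3:Add2,r4:-2
c12: stall | r0:7,r1:Add1,r2:-3,r3:Add2,r4:-2
c13: CDB Add1=1; issue SUB r4<-Add1 | r0:7,r1:1,r2:-3,r3:Add2,r4:Add1
c14: CDB Add2=1; issue ADD r2<-Add2 | r0:7,r1:1,r2:Add2,r3:1,r4:Add1
c15: - | r0:7,r1:1,r2:Add2,r3:1,r4:Add1
c16: CDB Add1=-4 | r0:7,r1:1,r2:Add2,r3:1,r4:-4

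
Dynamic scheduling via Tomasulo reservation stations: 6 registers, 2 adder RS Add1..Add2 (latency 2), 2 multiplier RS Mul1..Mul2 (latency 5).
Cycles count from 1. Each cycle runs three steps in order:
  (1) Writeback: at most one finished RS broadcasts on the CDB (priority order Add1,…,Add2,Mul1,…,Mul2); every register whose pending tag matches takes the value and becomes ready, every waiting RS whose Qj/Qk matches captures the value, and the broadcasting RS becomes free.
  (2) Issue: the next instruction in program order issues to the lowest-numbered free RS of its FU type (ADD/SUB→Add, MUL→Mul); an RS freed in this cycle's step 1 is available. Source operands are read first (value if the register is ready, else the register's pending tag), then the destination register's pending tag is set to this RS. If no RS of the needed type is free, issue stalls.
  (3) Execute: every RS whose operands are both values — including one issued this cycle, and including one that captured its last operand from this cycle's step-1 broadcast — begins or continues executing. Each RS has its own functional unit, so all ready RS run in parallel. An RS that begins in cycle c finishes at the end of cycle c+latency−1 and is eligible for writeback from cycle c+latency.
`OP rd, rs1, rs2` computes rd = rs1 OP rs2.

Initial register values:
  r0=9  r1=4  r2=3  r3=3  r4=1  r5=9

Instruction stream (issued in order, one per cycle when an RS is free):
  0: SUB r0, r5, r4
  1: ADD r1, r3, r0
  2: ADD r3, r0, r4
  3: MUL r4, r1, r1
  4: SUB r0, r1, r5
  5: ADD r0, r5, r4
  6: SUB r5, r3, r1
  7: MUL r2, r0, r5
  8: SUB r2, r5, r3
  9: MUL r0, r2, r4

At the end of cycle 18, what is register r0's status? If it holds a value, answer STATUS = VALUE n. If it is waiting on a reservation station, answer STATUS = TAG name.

c1: issue SUB r0<-Add1 | r0:Add1,r1:4,r2:3,r3:3,r4:1,r5:9
c2: issue ADD r1<-Add2 | r0:Add1,r1:Add2,r2:3,r3:3,r4:1,r5:9
c3: CDB Add1=8; issue ADD r3<-Add1 | r0:8,r1:Add2,r2:3,r3:Add1,r4:1,r5:9
c4: issue MUL r4<-Mul1 | r0:8,r1:Add2,r2:3,r3:Add1,r4:Mul1,r5:9
c5: CDB Add1=9; issue SUB r0<-Add1 | r0:Add1,r1:Add2,r2:3,r3:9,r4:Mul1,r5:9
c6: CDB Add2=11; issue ADD r0<-Add2 | r0:Add2,r1:11,r2:3,r3:9,r4:Mul1,r5:9
c7: stall | r0:Add2,r1:11,r2:3,r3:9,r4:Mul1,r5:9
c8: CDB Add1=2; issue SUB r5<-Add1 | r0:Add2,r1:11,r2:3,r3:9,r4:Mul1,r5:Add1
c9: issue MUL r2<-Mul2 | r0:Add2,r1:11,r2:Mul2,r3:9,r4:Mul1,r5:Add1
c10: CDB Add1=-2; issue SUB r2<-Add1 | r0:Add2,r1:11,r2:Add1,r3:9,r4:Mul1,r5:-2
c11: CDB Mul1=121; issue MUL r0<-Mul1 | r0:Mul1,r1:11,r2:Add1,r3:9,r4:121,r5:-2
c12: CDB Add1=-11 | r0:Mul1,r1:11,r2:-11,r3:9,r4:121,r5:-2
c13: CDB Add2=130 | r0:Mul1,r1:11,r2:-11,r3:9,r4:121,r5:-2
c14: - | r0:Mul1,r1:11,r2:-11,r3:9,r4:121,r5:-2
c15: - | r0:Mul1,r1:11,r2:-11,r3:9,r4:121,r5:-2
c16: - | r0:Mul1,r1:11,r2:-11,r3:9,r4:121,r5:-2
c17: CDB Mul1=-1331 | r0:-1331,r1:11,r2:-11,r3:9,r4:121,r5:-2
c18: CDB Mul2=-260 | r0:-1331,r1:11,r2:-11,r3:9,r4:121,r5:-2

STATUS = VALUE -1331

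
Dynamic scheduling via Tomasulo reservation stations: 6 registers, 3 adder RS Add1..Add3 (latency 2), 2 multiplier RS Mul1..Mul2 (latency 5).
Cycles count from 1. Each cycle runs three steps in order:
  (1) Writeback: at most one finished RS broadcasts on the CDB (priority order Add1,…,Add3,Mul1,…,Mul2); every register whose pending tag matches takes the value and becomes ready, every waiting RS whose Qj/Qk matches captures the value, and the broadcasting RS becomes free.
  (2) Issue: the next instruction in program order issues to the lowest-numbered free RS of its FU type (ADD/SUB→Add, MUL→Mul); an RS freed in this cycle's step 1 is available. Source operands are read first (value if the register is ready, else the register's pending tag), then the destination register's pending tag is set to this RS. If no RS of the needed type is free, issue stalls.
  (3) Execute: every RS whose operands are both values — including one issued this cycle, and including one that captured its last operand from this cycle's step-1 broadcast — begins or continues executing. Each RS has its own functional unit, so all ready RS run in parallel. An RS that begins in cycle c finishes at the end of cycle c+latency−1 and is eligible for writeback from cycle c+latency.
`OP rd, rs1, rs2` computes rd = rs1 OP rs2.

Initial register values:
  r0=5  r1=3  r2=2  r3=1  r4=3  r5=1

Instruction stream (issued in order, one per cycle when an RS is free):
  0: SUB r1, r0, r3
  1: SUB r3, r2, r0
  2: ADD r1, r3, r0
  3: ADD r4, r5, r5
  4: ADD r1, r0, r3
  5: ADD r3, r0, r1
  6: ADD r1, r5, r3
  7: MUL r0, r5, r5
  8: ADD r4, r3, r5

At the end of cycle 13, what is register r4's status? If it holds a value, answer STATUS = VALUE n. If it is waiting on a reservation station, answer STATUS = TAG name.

  c1: issue SUB r1<-Add1  regs: r0:5,r1:Add1,r2:2,r3:1,r4:3,r5:1
  c2: issue SUB r3<-Add2  regs: r0:5,r1:Add1,r2:2,r3:Add2,r4:3,r5:1
  c3: CDB Add1=4; issue ADD r1<-Add1  regs: r0:5,r1:Add1,r2:2,r3:Add2,r4:3,r5:1
  c4: CDB Add2=-3; issue ADD r4<-Add2  regs: r0:5,r1:Add1,r2:2,r3:-3,r4:Add2,r5:1
  c5: issue ADD r1<-Add3  regs: r0:5,r1:Add3,r2:2,r3:-3,r4:Add2,r5:1
  c6: CDB Add1=2; issue ADD r3<-Add1  regs: r0:5,r1:Add3,r2:2,r3:Add1,r4:Add2,r5:1
  c7: CDB Add2=2; issue ADD r1<-Add2  regs: r0:5,r1:Add2,r2:2,r3:Add1,r4:2,r5:1
  c8: CDB Add3=2; issue MUL r0<-Mul1  regs: r0:Mul1,r1:Add2,r2:2,r3:Add1,r4:2,r5:1
  c9: issue ADD r4<-Add3  regs: r0:Mul1,r1:Add2,r2:2,r3:Add1,r4:Add3,r5:1
  c10: CDB Add1=7  regs: r0:Mul1,r1:Add2,r2:2,r3:7,r4:Add3,r5:1
  c11: -  regs: r0:Mul1,r1:Add2,r2:2,r3:7,r4:Add3,r5:1
  c12: CDB Add2=8  regs: r0:Mul1,r1:8,r2:2,r3:7,r4:Add3,r5:1
  c13: CDB Add3=8  regs: r0:Mul1,r1:8,r2:2,r3:7,r4:8,r5:1

STATUS = VALUE 8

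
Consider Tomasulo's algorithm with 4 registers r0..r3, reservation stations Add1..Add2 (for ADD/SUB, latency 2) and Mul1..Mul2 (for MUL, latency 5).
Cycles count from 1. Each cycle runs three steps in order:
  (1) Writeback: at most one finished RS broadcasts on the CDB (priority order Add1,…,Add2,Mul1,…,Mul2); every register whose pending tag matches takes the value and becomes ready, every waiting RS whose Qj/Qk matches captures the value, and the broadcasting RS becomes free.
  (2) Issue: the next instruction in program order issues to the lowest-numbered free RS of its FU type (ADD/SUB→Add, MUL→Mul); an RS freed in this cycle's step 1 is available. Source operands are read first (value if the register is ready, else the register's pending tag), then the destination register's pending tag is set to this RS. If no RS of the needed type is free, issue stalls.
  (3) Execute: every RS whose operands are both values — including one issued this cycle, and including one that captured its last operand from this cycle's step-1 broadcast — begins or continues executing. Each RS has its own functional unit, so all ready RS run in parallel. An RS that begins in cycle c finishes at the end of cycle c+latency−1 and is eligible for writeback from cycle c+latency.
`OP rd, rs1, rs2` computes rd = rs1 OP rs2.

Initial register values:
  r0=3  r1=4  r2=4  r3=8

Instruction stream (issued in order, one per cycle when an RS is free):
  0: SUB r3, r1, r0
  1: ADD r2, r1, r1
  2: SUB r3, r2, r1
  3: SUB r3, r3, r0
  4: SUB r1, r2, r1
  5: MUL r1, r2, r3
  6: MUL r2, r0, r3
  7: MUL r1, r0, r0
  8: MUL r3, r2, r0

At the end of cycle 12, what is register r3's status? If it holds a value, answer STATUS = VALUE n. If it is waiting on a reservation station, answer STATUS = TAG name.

STATUS = VALUE 1

  c1: issue SUB r3<-Add1  regs: r0:3,r1:4,r2:4,r3:Add1
  c2: issue ADD r2<-Add2  regs: r0:3,r1:4,r2:Add2,r3:Add1
  c3: CDB Add1=1; issue SUB r3<-Add1  regs: r0:3,r1:4,r2:Add2,r3:Add1
  c4: CDB Add2=8; issue SUB r3<-Add2  regs: r0:3,r1:4,r2:8,r3:Add2
  c5: stall  regs: r0:3,r1:4,r2:8,r3:Add2
  c6: CDB Add1=4; issue SUB r1<-Add1  regs: r0:3,r1:Add1,r2:8,r3:Add2
  c7: issue MUL r1<-Mul1  regs: r0:3,r1:Mul1,r2:8,r3:Add2
  c8: CDB Add1=4; issue MUL r2<-Mul2  regs: r0:3,r1:Mul1,r2:Mul2,r3:Add2
  c9: CDB Add2=1; stall  regs: r0:3,r1:Mul1,r2:Mul2,r3:1
  c10: stall  regs: r0:3,r1:Mul1,r2:Mul2,r3:1
  c11: stall  regs: r0:3,r1:Mul1,r2:Mul2,r3:1
  c12: stall  regs: r0:3,r1:Mul1,r2:Mul2,r3:1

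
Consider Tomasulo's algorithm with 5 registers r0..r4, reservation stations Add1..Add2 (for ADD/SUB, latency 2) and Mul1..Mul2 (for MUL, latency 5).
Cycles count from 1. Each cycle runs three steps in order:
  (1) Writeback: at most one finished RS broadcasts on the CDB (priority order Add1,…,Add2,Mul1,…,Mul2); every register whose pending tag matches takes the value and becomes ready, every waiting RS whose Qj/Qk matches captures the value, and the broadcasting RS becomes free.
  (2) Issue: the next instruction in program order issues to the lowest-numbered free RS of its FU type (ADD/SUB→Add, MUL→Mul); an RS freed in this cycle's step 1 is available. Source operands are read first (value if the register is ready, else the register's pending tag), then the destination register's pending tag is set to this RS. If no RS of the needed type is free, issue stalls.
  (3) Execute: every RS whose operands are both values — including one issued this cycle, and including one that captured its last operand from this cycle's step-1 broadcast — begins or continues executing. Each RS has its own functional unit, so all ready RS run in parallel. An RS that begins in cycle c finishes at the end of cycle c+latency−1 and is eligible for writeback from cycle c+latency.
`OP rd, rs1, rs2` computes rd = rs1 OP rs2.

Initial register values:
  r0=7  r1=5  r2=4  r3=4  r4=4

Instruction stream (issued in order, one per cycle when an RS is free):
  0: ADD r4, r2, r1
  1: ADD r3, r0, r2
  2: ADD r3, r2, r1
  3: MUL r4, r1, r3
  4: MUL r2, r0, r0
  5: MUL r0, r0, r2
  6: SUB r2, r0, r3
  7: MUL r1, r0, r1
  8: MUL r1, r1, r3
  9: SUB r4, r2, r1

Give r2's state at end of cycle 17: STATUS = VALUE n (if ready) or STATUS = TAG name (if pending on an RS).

cycle 1: issue ADD r4<-Add1 // r0:7,r1:5,r2:4,r3:4,r4:Add1
cycle 2: issue ADD r3<-Add2 // r0:7,r1:5,r2:4,r3:Add2,r4:Add1
cycle 3: CDB Add1=9; issue ADD r3<-Add1 // r0:7,r1:5,r2:4,r3:Add1,r4:9
cycle 4: CDB Add2=11; issue MUL r4<-Mul1 // r0:7,r1:5,r2:4,r3:Add1,r4:Mul1
cycle 5: CDB Add1=9; issue MUL r2<-Mul2 // r0:7,r1:5,r2:Mul2,r3:9,r4:Mul1
cycle 6: stall // r0:7,r1:5,r2:Mul2,r3:9,r4:Mul1
cycle 7: stall // r0:7,r1:5,r2:Mul2,r3:9,r4:Mul1
cycle 8: stall // r0:7,r1:5,r2:Mul2,r3:9,r4:Mul1
cycle 9: stall // r0:7,r1:5,r2:Mul2,r3:9,r4:Mul1
cycle 10: CDB Mul1=45; issue MUL r0<-Mul1 // r0:Mul1,r1:5,r2:Mul2,r3:9,r4:45
cycle 11: CDB Mul2=49; issue SUB r2<-Add1 // r0:Mul1,r1:5,r2:Add1,r3:9,r4:45
cycle 12: issue MUL r1<-Mul2 // r0:Mul1,r1:Mul2,r2:Add1,r3:9,r4:45
cycle 13: stall // r0:Mul1,r1:Mul2,r2:Add1,r3:9,r4:45
cycle 14: stall // r0:Mul1,r1:Mul2,r2:Add1,r3:9,r4:45
cycle 15: stall // r0:Mul1,r1:Mul2,r2:Add1,r3:9,r4:45
cycle 16: CDB Mul1=343; issue MUL r1<-Mul1 // r0:343,r1:Mul1,r2:Add1,r3:9,r4:45
cycle 17: issue SUB r4<-Add2 // r0:343,r1:Mul1,r2:Add1,r3:9,r4:Add2

STATUS = TAG Add1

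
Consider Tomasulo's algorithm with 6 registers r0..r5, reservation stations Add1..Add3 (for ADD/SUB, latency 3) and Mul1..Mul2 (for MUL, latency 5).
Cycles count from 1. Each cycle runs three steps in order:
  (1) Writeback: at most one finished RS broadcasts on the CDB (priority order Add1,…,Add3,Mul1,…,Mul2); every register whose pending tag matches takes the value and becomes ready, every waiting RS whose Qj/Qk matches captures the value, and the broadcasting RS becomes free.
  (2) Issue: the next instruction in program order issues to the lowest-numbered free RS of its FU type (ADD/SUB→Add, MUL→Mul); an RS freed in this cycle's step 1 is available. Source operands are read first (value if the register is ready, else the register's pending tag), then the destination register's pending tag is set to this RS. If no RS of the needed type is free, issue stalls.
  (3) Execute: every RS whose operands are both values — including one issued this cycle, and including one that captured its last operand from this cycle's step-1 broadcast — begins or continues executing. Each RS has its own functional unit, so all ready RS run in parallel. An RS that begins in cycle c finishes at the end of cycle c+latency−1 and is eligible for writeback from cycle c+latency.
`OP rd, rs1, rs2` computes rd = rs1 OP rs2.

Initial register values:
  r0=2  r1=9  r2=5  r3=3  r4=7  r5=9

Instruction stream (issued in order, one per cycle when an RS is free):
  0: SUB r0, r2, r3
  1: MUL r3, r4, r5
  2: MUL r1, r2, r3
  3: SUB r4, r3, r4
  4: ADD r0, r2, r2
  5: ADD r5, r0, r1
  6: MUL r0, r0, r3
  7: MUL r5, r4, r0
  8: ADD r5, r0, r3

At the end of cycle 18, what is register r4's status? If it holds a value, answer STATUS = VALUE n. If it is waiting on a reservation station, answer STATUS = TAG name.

c1: issue SUB r0<-Add1 | r0:Add1,r1:9,r2:5,r3:3,r4:7,r5:9
c2: issue MUL r3<-Mul1 | r0:Add1,r1:9,r2:5,r3:Mul1,r4:7,r5:9
c3: issue MUL r1<-Mul2 | r0:Add1,r1:Mul2,r2:5,r3:Mul1,r4:7,r5:9
c4: CDB Add1=2; issue SUB r4<-Add1 | r0:2,r1:Mul2,r2:5,r3:Mul1,r4:Add1,r5:9
c5: issue ADD r0<-Add2 | r0:Add2,r1:Mul2,r2:5,r3:Mul1,r4:Add1,r5:9
c6: issue ADD r5<-Add3 | r0:Add2,r1:Mul2,r2:5,r3:Mul1,r4:Add1,r5:Add3
c7: CDB Mul1=63; issue MUL r0<-Mul1 | r0:Mul1,r1:Mul2,r2:5,r3:63,r4:Add1,r5:Add3
c8: CDB Add2=10; stall | r0:Mul1,r1:Mul2,r2:5,r3:63,r4:Add1,r5:Add3
c9: stall | r0:Mul1,r1:Mul2,r2:5,r3:63,r4:Add1,r5:Add3
c10: CDB Add1=56; stall | r0:Mul1,r1:Mul2,r2:5,r3:63,r4:56,r5:Add3
c11: stall | r0:Mul1,r1:Mul2,r2:5,r3:63,r4:56,r5:Add3
c12: CDB Mul2=315; issue MUL r5<-Mul2 | r0:Mul1,r1:315,r2:5,r3:63,r4:56,r5:Mul2
c13: CDB Mul1=630; issue ADD r5<-Add1 | r0:630,r1:315,r2:5,r3:63,r4:56,r5:Add1
c14: - | r0:630,r1:315,r2:5,r3:63,r4:56,r5:Add1
c15: CDB Add3=325 | r0:630,r1:315,r2:5,r3:63,r4:56,r5:Add1
c16: CDB Add1=693 | r0:630,r1:315,r2:5,r3:63,r4:56,r5:693
c17: - | r0:630,r1:315,r2:5,r3:63,r4:56,r5:693
c18: CDB Mul2=35280 | r0:630,r1:315,r2:5,r3:63,r4:56,r5:693

STATUS = VALUE 56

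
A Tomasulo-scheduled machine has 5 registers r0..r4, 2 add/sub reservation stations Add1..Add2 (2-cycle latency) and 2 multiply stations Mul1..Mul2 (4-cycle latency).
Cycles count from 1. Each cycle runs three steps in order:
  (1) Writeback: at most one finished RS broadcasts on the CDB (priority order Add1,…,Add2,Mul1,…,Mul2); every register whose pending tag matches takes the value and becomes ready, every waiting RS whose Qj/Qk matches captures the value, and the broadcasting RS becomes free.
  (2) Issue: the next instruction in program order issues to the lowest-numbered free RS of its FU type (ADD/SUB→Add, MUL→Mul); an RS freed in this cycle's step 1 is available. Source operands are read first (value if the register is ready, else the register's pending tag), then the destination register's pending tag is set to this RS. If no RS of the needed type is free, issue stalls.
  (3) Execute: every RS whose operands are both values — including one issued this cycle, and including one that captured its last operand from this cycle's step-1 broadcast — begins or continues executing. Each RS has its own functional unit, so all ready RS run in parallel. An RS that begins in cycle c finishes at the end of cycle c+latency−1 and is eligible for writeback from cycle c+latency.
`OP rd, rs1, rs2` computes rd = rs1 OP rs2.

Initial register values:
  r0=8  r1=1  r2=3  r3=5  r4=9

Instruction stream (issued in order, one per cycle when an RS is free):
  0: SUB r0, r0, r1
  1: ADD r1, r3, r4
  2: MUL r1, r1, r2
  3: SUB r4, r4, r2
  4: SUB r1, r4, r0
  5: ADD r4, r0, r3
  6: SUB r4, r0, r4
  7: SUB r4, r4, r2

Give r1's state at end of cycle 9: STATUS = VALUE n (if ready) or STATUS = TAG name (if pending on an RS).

c1: issue SUB r0<-Add1 | r0:Add1,r1:1,r2:3,r3:5,r4:9
c2: issue ADD r1<-Add2 | r0:Add1,r1:Add2,r2:3,r3:5,r4:9
c3: CDB Add1=7; issue MUL r1<-Mul1 | r0:7,r1:Mul1,r2:3,r3:5,r4:9
c4: CDB Add2=14; issue SUB r4<-Add1 | r0:7,r1:Mul1,r2:3,r3:5,r4:Add1
c5: issue SUB r1<-Add2 | r0:7,r1:Add2,r2:3,r3:5,r4:Add1
c6: CDB Add1=6; issue ADD r4<-Add1 | r0:7,r1:Add2,r2:3,r3:5,r4:Add1
c7: stall | r0:7,r1:Add2,r2:3,r3:5,r4:Add1
c8: CDB Add1=12; issue SUB r4<-Add1 | r0:7,r1:Add2,r2:3,r3:5,r4:Add1
c9: CDB Add2=-1; issue SUB r4<-Add2 | r0:7,r1:-1,r2:3,r3:5,r4:Add2

STATUS = VALUE -1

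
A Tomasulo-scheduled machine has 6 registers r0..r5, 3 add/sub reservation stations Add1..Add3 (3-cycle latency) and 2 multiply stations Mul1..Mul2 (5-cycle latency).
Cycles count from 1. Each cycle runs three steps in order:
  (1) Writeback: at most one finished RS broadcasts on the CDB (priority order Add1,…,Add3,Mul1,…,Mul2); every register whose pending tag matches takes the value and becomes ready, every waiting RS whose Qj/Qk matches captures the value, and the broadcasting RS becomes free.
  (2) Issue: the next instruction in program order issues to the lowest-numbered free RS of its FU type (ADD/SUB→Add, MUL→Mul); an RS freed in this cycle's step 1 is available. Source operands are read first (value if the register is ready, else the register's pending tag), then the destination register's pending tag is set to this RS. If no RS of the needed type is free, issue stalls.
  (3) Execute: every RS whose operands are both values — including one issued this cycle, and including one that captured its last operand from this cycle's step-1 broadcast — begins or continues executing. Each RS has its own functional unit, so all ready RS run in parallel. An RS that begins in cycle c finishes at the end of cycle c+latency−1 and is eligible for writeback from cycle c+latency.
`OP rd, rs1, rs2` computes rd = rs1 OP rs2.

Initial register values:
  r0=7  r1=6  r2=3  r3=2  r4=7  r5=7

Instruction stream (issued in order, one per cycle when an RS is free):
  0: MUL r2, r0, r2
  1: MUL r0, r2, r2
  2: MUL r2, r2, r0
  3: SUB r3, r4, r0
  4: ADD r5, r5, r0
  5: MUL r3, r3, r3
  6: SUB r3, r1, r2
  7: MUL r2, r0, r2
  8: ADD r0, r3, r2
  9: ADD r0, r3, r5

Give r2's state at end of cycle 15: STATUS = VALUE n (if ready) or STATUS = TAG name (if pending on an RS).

cycle 1: issue MUL r2<-Mul1 // r0:7,r1:6,r2:Mul1,r3:2,r4:7,r5:7
cycle 2: issue MUL r0<-Mul2 // r0:Mul2,r1:6,r2:Mul1,r3:2,r4:7,r5:7
cycle 3: stall // r0:Mul2,r1:6,r2:Mul1,r3:2,r4:7,r5:7
cycle 4: stall // r0:Mul2,r1:6,r2:Mul1,r3:2,r4:7,r5:7
cycle 5: stall // r0:Mul2,r1:6,r2:Mul1,r3:2,r4:7,r5:7
cycle 6: CDB Mul1=21; issue MUL r2<-Mul1 // r0:Mul2,r1:6,r2:Mul1,r3:2,r4:7,r5:7
cycle 7: issue SUB r3<-Add1 // r0:Mul2,r1:6,r2:Mul1,r3:Add1,r4:7,r5:7
cycle 8: issue ADD r5<-Add2 // r0:Mul2,r1:6,r2:Mul1,r3:Add1,r4:7,r5:Add2
cycle 9: stall // r0:Mul2,r1:6,r2:Mul1,r3:Add1,r4:7,r5:Add2
cycle 10: stall // r0:Mul2,r1:6,r2:Mul1,r3:Add1,r4:7,r5:Add2
cycle 11: CDB Mul2=441; issue MUL r3<-Mul2 // r0:441,r1:6,r2:Mul1,r3:Mul2,r4:7,r5:Add2
cycle 12: issue SUB r3<-Add3 // r0:441,r1:6,r2:Mul1,r3:Add3,r4:7,r5:Add2
cycle 13: stall // r0:441,r1:6,r2:Mul1,r3:Add3,r4:7,r5:Add2
cycle 14: CDB Add1=-434; stall // r0:441,r1:6,r2:Mul1,r3:Add3,r4:7,r5:Add2
cycle 15: CDB Add2=448; stall // r0:441,r1:6,r2:Mul1,r3:Add3,r4:7,r5:448

STATUS = TAG Mul1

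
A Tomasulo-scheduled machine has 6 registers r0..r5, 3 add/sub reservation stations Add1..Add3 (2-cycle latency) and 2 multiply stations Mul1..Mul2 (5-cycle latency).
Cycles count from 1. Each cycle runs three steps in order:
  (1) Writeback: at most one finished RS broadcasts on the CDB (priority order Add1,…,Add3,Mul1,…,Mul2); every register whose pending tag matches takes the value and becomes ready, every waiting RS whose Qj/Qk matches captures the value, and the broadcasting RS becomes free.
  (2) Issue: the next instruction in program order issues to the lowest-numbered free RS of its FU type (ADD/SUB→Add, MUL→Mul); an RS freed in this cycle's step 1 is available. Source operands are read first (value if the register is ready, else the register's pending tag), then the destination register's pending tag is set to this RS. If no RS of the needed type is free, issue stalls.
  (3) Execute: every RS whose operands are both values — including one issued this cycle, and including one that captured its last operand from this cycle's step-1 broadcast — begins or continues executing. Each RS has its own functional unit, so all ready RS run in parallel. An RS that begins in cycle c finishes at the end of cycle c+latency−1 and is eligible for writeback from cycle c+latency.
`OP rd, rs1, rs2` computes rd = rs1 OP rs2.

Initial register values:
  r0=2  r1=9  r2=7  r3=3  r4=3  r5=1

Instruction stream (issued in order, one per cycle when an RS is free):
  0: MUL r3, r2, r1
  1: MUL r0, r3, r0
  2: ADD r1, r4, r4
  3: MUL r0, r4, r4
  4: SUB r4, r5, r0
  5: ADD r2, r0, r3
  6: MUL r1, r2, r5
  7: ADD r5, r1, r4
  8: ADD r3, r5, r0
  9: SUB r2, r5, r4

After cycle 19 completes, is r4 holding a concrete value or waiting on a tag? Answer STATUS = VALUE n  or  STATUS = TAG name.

  c1: issue MUL r3<-Mul1  regs: r0:2,r1:9,r2:7,r3:Mul1,r4:3,r5:1
  c2: issue MUL r0<-Mul2  regs: r0:Mul2,r1:9,r2:7,r3:Mul1,r4:3,r5:1
  c3: issue ADD r1<-Add1  regs: r0:Mul2,r1:Add1,r2:7,r3:Mul1,r4:3,r5:1
  c4: stall  regs: r0:Mul2,r1:Add1,r2:7,r3:Mul1,r4:3,r5:1
  c5: CDB Add1=6; stall  regs: r0:Mul2,r1:6,r2:7,r3:Mul1,r4:3,r5:1
  c6: CDB Mul1=63; issue MUL r0<-Mul1  regs: r0:Mul1,r1:6,r2:7,r3:63,r4:3,r5:1
  c7: issue SUB r4<-Add1  regs: r0:Mul1,r1:6,r2:7,r3:63,r4:Add1,r5:1
  c8: issue ADD r2<-Add2  regs: r0:Mul1,r1:6,r2:Add2,r3:63,r4:Add1,r5:1
  c9: stall  regs: r0:Mul1,r1:6,r2:Add2,r3:63,r4:Add1,r5:1
  c10: stall  regs: r0:Mul1,r1:6,r2:Add2,r3:63,r4:Add1,r5:1
  c11: CDB Mul1=9; issue MUL r1<-Mul1  regs: r0:9,r1:Mul1,r2:Add2,r3:63,r4:Add1,r5:1
  c12: CDB Mul2=126; issue ADD r5<-Add3  regs: r0:9,r1:Mul1,r2:Add2,r3:63,r4:Add1,r5:Add3
  c13: CDB Add1=-8; issue ADD r3<-Add1  regs: r0:9,r1:Mul1,r2:Add2,r3:Add1,r4:-8,r5:Add3
  c14: CDB Add2=72; issue SUB r2<-Add2  regs: r0:9,r1:Mul1,r2:Add2,r3:Add1,r4:-8,r5:Add3
  c15: -  regs: r0:9,r1:Mul1,r2:Add2,r3:Add1,r4:-8,r5:Add3
  c16: -  regs: r0:9,r1:Mul1,r2:Add2,r3:Add1,r4:-8,r5:Add3
  c17: -  regs: r0:9,r1:Mul1,r2:Add2,r3:Add1,r4:-8,r5:Add3
  c18: -  regs: r0:9,r1:Mul1,r2:Add2,r3:Add1,r4:-8,r5:Add3
  c19: CDB Mul1=72  regs: r0:9,r1:72,r2:Add2,r3:Add1,r4:-8,r5:Add3

STATUS = VALUE -8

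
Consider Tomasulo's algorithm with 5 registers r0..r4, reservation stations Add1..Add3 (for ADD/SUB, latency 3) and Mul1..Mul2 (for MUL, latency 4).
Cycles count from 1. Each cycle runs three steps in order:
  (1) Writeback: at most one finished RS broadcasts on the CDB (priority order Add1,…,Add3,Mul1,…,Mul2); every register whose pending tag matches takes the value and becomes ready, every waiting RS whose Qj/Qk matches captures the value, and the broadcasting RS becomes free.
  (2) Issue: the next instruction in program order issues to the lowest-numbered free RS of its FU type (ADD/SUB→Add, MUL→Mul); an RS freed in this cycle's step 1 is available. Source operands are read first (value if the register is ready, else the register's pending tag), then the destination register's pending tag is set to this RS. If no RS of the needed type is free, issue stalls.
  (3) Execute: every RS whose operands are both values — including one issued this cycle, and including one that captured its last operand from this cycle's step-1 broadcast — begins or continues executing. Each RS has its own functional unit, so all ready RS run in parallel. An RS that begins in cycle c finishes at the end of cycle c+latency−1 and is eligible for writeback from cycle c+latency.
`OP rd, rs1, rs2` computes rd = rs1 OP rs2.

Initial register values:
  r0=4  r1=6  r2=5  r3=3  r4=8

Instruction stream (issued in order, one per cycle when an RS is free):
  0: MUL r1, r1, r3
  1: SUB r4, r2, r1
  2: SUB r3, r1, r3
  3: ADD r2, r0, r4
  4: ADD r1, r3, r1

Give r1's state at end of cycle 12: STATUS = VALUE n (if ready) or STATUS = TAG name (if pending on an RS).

c1: issue MUL r1<-Mul1 | r0:4,r1:Mul1,r2:5,r3:3,r4:8
c2: issue SUB r4<-Add1 | r0:4,r1:Mul1,r2:5,r3:3,r4:Add1
c3: issue SUB r3<-Add2 | r0:4,r1:Mul1,r2:5,r3:Add2,r4:Add1
c4: issue ADD r2<-Add3 | r0:4,r1:Mul1,r2:Add3,r3:Add2,r4:Add1
c5: CDB Mul1=18; stall | r0:4,r1:18,r2:Add3,r3:Add2,r4:Add1
c6: stall | r0:4,r1:18,r2:Add3,r3:Add2,r4:Add1
c7: stall | r0:4,r1:18,r2:Add3,r3:Add2,r4:Add1
c8: CDB Add1=-13; issue ADD r1<-Add1 | r0:4,r1:Add1,r2:Add3,r3:Add2,r4:-13
c9: CDB Add2=15 | r0:4,r1:Add1,r2:Add3,r3:15,r4:-13
c10: - | r0:4,r1:Add1,r2:Add3,r3:15,r4:-13
c11: CDB Add3=-9 | r0:4,r1:Add1,r2:-9,r3:15,r4:-13
c12: CDB Add1=33 | r0:4,r1:33,r2:-9,r3:15,r4:-13

STATUS = VALUE 33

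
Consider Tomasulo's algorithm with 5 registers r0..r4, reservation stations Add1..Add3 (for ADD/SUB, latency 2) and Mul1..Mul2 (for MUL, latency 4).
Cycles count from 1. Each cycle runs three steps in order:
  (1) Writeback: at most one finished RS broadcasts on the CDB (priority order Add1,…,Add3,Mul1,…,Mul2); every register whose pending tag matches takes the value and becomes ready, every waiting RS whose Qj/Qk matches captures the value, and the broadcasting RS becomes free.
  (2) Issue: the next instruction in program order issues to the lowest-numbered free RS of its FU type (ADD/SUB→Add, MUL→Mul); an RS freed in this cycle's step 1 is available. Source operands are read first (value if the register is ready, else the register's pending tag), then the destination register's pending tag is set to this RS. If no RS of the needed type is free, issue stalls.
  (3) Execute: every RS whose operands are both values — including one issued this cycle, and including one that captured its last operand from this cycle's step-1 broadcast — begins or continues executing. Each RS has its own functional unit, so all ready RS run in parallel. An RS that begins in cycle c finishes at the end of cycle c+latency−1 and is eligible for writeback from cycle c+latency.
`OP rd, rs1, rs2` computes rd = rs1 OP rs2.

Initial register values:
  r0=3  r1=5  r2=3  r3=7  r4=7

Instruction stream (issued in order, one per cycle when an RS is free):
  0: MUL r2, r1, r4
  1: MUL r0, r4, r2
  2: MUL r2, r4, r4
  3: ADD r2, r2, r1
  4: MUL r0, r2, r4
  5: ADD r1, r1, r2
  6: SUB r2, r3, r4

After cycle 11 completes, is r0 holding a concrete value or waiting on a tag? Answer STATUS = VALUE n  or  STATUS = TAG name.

  c1: issue MUL r2<-Mul1  regs: r0:3,r1:5,r2:Mul1,r3:7,r4:7
  c2: issue MUL r0<-Mul2  regs: r0:Mul2,r1:5,r2:Mul1,r3:7,r4:7
  c3: stall  regs: r0:Mul2,r1:5,r2:Mul1,r3:7,r4:7
  c4: stall  regs: r0:Mul2,r1:5,r2:Mul1,r3:7,r4:7
  c5: CDB Mul1=35; issue MUL r2<-Mul1  regs: r0:Mul2,r1:5,r2:Mul1,r3:7,r4:7
  c6: issue ADD r2<-Add1  regs: r0:Mul2,r1:5,r2:Add1,r3:7,r4:7
  c7: stall  regs: r0:Mul2,r1:5,r2:Add1,r3:7,r4:7
  c8: stall  regs: r0:Mul2,r1:5,r2:Add1,r3:7,r4:7
  c9: CDB Mul1=49; issue MUL r0<-Mul1  regs: r0:Mul1,r1:5,r2:Add1,r3:7,r4:7
  c10: CDB Mul2=245; issue ADD r1<-Add2  regs: r0:Mul1,r1:Add2,r2:Add1,r3:7,r4:7
  c11: CDB Add1=54; issue SUB r2<-Add1  regs: r0:Mul1,r1:Add2,r2:Add1,r3:7,r4:7

STATUS = TAG Mul1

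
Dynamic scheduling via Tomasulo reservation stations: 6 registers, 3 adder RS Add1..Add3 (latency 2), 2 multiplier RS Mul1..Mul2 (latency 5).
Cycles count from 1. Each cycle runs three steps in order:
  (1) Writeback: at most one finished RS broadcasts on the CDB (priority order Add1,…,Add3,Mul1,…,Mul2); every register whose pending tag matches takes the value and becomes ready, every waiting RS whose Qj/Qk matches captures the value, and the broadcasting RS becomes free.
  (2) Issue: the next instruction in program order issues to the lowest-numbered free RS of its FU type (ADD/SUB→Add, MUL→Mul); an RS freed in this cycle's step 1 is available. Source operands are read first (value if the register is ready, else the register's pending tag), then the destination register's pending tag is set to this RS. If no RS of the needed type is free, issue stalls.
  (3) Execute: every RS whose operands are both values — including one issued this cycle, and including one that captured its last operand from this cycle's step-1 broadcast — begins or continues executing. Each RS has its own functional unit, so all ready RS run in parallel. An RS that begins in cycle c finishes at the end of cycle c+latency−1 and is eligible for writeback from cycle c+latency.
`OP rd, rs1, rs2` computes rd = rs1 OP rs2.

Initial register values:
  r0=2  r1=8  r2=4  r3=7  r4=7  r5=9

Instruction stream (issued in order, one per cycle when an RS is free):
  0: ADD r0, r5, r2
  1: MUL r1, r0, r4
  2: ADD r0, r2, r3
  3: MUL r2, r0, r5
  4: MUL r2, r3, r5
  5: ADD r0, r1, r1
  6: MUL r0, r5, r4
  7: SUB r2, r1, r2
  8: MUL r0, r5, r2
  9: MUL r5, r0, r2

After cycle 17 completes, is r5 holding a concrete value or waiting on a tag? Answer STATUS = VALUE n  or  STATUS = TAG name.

STATUS = TAG Mul2

cycle 1: issue ADD r0<-Add1 // r0:Add1,r1:8,r2:4,r3:7,r4:7,r5:9
cycle 2: issue MUL r1<-Mul1 // r0:Add1,r1:Mul1,r2:4,r3:7,r4:7,r5:9
cycle 3: CDB Add1=13; issue ADD r0<-Add1 // r0:Add1,r1:Mul1,r2:4,r3:7,r4:7,r5:9
cycle 4: issue MUL r2<-Mul2 // r0:Add1,r1:Mul1,r2:Mul2,r3:7,r4:7,r5:9
cycle 5: CDB Add1=11; stall // r0:11,r1:Mul1,r2:Mul2,r3:7,r4:7,r5:9
cycle 6: stall // r0:11,r1:Mul1,r2:Mul2,r3:7,r4:7,r5:9
cycle 7: stall // r0:11,r1:Mul1,r2:Mul2,r3:7,r4:7,r5:9
cycle 8: CDB Mul1=91; issue MUL r2<-Mul1 // r0:11,r1:91,r2:Mul1,r3:7,r4:7,r5:9
cycle 9: issue ADD r0<-Add1 // r0:Add1,r1:91,r2:Mul1,r3:7,r4:7,r5:9
cycle 10: CDB Mul2=99; issue MUL r0<-Mul2 // r0:Mul2,r1:91,r2:Mul1,r3:7,r4:7,r5:9
cycle 11: CDB Add1=182; issue SUB r2<-Add1 // r0:Mul2,r1:91,r2:Add1,r3:7,r4:7,r5:9
cycle 12: stall // r0:Mul2,r1:91,r2:Add1,r3:7,r4:7,r5:9
cycle 13: CDB Mul1=63; issue MUL r0<-Mul1 // r0:Mul1,r1:91,r2:Add1,r3:7,r4:7,r5:9
cycle 14: stall // r0:Mul1,r1:91,r2:Add1,r3:7,r4:7,r5:9
cycle 15: CDB Add1=28; stall // r0:Mul1,r1:91,r2:28,r3:7,r4:7,r5:9
cycle 16: CDB Mul2=63; issue MUL r5<-Mul2 // r0:Mul1,r1:91,r2:28,r3:7,r4:7,r5:Mul2
cycle 17: - // r0:Mul1,r1:91,r2:28,r3:7,r4:7,r5:Mul2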